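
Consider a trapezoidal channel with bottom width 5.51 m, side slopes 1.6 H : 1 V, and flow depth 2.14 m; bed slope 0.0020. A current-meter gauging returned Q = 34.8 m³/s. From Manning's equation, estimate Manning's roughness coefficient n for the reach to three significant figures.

A = (b + z·y)·y = (5.51 + 1.6×2.14)×2.14 = 19.12 m²
P = b + 2y√(1+z²) = 5.51 + 2×2.14×√(1+1.6²) = 13.59 m
R = A/P = 19.12/13.59 = 1.407 m
n = (1/Q)·A·R^(2/3)·S^(1/2) = (1/34.8) × 19.12 × 1.256 × 0.04472 = 0.03085

0.0309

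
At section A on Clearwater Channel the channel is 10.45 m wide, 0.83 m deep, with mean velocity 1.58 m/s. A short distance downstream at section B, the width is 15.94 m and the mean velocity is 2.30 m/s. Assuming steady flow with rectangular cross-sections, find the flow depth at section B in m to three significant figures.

0.374 m

Q = A₁V₁ = (10.45×0.83) × 1.58 = 13.70 m³/s
d₂ = Q/(b₂ V₂) = 13.70/(15.94×2.30) = 0.3738 m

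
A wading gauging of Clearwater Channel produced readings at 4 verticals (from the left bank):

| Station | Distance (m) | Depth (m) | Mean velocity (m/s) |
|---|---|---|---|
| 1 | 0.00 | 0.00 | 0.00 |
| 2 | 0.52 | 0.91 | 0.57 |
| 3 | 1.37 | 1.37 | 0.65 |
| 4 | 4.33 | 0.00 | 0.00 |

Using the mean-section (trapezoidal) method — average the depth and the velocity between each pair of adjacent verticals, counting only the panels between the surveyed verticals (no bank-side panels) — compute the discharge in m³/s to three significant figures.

1.32 m³/s

Panel 1-2: Δb = 0.52 m, d̄ = (0.00+0.91)/2 = 0.455, v̄ = (0.00+0.57)/2 = 0.285 → q = 0.52×0.455×0.285 = 0.06743 m³/s
Panel 2-3: Δb = 0.85 m, d̄ = (0.91+1.37)/2 = 1.14, v̄ = (0.57+0.65)/2 = 0.61 → q = 0.85×1.14×0.61 = 0.5911 m³/s
Panel 3-4: Δb = 2.96 m, d̄ = (1.37+0.00)/2 = 0.685, v̄ = (0.65+0.00)/2 = 0.325 → q = 2.96×0.685×0.325 = 0.6590 m³/s
Q = Σ q = 1.317 m³/s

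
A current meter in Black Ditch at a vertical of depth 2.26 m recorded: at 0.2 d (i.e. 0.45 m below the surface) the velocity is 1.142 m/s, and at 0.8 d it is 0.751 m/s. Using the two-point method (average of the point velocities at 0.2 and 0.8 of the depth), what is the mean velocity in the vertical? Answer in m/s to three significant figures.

v̄ = (1.142 + 0.751) / 2 = 0.9465 m/s

0.947 m/s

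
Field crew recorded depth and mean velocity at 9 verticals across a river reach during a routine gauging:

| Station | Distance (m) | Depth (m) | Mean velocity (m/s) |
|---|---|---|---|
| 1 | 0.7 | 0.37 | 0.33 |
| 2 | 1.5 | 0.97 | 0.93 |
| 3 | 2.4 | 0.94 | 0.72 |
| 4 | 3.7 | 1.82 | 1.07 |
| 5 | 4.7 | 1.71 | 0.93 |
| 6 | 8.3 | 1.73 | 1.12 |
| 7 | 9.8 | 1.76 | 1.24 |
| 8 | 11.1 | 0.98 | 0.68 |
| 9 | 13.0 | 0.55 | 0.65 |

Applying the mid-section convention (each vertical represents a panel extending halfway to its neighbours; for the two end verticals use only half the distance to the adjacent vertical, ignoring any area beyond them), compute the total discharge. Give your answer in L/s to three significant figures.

w_1 = (1.5 − 0.7)/2 = 0.4 m; q_1 = 0.33 × 0.37 × 0.4 = 0.04884 m³/s
w_2 = (2.4 − 0.7)/2 = 0.85 m; q_2 = 0.93 × 0.97 × 0.85 = 0.7668 m³/s
w_3 = (3.7 − 1.5)/2 = 1.1 m; q_3 = 0.72 × 0.94 × 1.1 = 0.7445 m³/s
w_4 = (4.7 − 2.4)/2 = 1.15 m; q_4 = 1.07 × 1.82 × 1.15 = 2.240 m³/s
w_5 = (8.3 − 3.7)/2 = 2.3 m; q_5 = 0.93 × 1.71 × 2.3 = 3.658 m³/s
w_6 = (9.8 − 4.7)/2 = 2.55 m; q_6 = 1.12 × 1.73 × 2.55 = 4.941 m³/s
w_7 = (11.1 − 8.3)/2 = 1.4 m; q_7 = 1.24 × 1.76 × 1.4 = 3.055 m³/s
w_8 = (13.0 − 9.8)/2 = 1.6 m; q_8 = 0.68 × 0.98 × 1.6 = 1.066 m³/s
w_9 = (13.0 − 11.1)/2 = 0.95 m; q_9 = 0.65 × 0.55 × 0.95 = 0.3396 m³/s
Q = Σ qᵢ = 16.86 m³/s
= 16.86 × 1000 = 16860 L/s

16900 L/s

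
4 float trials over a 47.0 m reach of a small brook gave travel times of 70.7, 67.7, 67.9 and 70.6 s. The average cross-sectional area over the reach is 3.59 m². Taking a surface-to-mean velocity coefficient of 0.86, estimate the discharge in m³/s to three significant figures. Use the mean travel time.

t̄ = (70.7 + 67.7 + 67.9 + 70.6) / 4 = 69.225 s
v_surface = L / t̄ = 47.0 / 69.225 = 0.6789 m/s
v_mean = 0.86 × 0.6789 = 0.5839 m/s
Q = A × v_mean = 3.59 × 0.5839 = 2.096 m³/s

2.10 m³/s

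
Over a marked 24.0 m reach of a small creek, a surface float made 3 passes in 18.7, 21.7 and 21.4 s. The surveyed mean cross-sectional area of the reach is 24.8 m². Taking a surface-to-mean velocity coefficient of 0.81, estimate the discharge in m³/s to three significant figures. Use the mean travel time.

23.4 m³/s

t̄ = (18.7 + 21.7 + 21.4) / 3 = 20.6 s
v_surface = L / t̄ = 24.0 / 20.6 = 1.165 m/s
v_mean = 0.81 × 1.165 = 0.9437 m/s
Q = A × v_mean = 24.8 × 0.9437 = 23.40 m³/s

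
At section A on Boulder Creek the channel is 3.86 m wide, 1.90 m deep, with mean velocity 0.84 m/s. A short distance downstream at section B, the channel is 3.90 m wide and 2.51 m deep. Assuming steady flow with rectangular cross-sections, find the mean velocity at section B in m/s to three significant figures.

0.629 m/s

Q = A₁V₁ = (3.86×1.90) × 0.84 = 6.161 m³/s
A₂ = 3.90 × 2.51 = 9.789 m²
V₂ = Q/A₂ = 6.161/9.789 = 0.6293 m/s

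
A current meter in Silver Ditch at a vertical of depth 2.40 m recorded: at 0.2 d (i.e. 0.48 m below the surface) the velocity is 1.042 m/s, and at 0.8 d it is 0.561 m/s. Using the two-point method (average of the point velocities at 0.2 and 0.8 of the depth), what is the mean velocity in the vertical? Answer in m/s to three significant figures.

v̄ = (1.042 + 0.561) / 2 = 0.8015 m/s

0.802 m/s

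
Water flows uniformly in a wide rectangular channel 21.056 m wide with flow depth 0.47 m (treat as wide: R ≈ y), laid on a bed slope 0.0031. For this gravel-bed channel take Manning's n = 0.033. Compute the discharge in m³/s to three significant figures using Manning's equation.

A = b·y = 21.056 × 0.47 = 9.896 m²
Wide channel: R ≈ y = 0.47 m
Q = (1/n)·A·R^(2/3)·S^(1/2) = (1/0.033) × 9.896 × 0.4700^(2/3) × 0.0031^(1/2) = 10.09 m³/s

10.1 m³/s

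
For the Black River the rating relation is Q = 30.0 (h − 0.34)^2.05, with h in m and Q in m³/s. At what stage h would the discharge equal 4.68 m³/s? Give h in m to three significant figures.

0.744 m

h − h₀ = (Q/C)^(1/b) = (4.68/30.0)^(1/2.05) = 0.4040 m
h = 0.34 + 0.4040 = 0.7440 m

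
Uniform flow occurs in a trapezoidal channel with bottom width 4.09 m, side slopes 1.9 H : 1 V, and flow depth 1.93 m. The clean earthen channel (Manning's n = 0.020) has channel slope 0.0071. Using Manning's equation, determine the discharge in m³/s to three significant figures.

71.6 m³/s

A = (b + z·y)·y = (4.09 + 1.9×1.93)×1.93 = 14.97 m²
P = b + 2y√(1+z²) = 4.09 + 2×1.93×√(1+1.9²) = 12.38 m
R = A/P = 14.97/12.38 = 1.210 m
Q = (1/n)·A·R^(2/3)·S^(1/2) = (1/0.020) × 14.97 × 1.210^(2/3) × 0.0071^(1/2) = 71.60 m³/s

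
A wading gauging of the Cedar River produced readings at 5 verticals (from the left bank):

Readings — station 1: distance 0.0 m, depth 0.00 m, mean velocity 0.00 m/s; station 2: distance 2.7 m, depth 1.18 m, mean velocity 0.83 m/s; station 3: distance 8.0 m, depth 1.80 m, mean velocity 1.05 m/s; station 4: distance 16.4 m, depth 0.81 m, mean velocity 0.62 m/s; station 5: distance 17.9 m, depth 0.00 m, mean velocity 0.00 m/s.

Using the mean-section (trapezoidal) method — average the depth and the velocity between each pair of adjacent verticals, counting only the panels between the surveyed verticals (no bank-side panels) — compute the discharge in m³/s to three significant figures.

Panel 1-2: Δb = 2.7 m, d̄ = (0.00+1.18)/2 = 0.59, v̄ = (0.00+0.83)/2 = 0.415 → q = 2.7×0.59×0.415 = 0.6611 m³/s
Panel 2-3: Δb = 5.3 m, d̄ = (1.18+1.80)/2 = 1.49, v̄ = (0.83+1.05)/2 = 0.94 → q = 5.3×1.49×0.94 = 7.423 m³/s
Panel 3-4: Δb = 8.4 m, d̄ = (1.80+0.81)/2 = 1.305, v̄ = (1.05+0.62)/2 = 0.835 → q = 8.4×1.305×0.835 = 9.153 m³/s
Panel 4-5: Δb = 1.5 m, d̄ = (0.81+0.00)/2 = 0.405, v̄ = (0.62+0.00)/2 = 0.31 → q = 1.5×0.405×0.31 = 0.1883 m³/s
Q = Σ q = 17.43 m³/s

17.4 m³/s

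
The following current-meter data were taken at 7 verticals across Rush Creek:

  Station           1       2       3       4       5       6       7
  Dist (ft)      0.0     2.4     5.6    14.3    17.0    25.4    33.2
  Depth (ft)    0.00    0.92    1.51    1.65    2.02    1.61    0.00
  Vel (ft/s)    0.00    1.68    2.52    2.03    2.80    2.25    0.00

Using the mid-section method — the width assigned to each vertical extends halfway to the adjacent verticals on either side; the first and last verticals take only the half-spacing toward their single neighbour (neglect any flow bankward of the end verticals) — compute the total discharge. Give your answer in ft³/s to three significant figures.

w_2 = (5.6 − 0.0)/2 = 2.8 ft; q_2 = 1.68 × 0.92 × 2.8 = 4.328 ft³/s
w_3 = (14.3 − 2.4)/2 = 5.95 ft; q_3 = 2.52 × 1.51 × 5.95 = 22.64 ft³/s
w_4 = (17.0 − 5.6)/2 = 5.7 ft; q_4 = 2.03 × 1.65 × 5.7 = 19.09 ft³/s
w_5 = (25.4 − 14.3)/2 = 5.55 ft; q_5 = 2.80 × 2.02 × 5.55 = 31.39 ft³/s
w_6 = (33.2 − 17.0)/2 = 8.1 ft; q_6 = 2.25 × 1.61 × 8.1 = 29.34 ft³/s
Stations 1, 7 contribute zero (depth or velocity is 0).
Q = Σ qᵢ = 106.8 ft³/s

107 ft³/s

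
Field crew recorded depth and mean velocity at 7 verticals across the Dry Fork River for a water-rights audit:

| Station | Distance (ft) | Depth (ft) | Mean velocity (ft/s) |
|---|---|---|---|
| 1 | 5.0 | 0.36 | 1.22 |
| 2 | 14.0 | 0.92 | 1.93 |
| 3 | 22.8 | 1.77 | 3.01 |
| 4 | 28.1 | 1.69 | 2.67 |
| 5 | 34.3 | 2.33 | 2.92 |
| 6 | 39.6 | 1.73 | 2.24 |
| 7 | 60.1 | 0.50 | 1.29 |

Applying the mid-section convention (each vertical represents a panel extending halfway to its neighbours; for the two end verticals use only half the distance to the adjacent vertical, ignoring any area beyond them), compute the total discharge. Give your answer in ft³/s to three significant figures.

w_1 = (14.0 − 5.0)/2 = 4.5 ft; q_1 = 1.22 × 0.36 × 4.5 = 1.976 ft³/s
w_2 = (22.8 − 5.0)/2 = 8.9 ft; q_2 = 1.93 × 0.92 × 8.9 = 15.80 ft³/s
w_3 = (28.1 − 14.0)/2 = 7.05 ft; q_3 = 3.01 × 1.77 × 7.05 = 37.56 ft³/s
w_4 = (34.3 − 22.8)/2 = 5.75 ft; q_4 = 2.67 × 1.69 × 5.75 = 25.95 ft³/s
w_5 = (39.6 − 28.1)/2 = 5.75 ft; q_5 = 2.92 × 2.33 × 5.75 = 39.12 ft³/s
w_6 = (60.1 − 34.3)/2 = 12.9 ft; q_6 = 2.24 × 1.73 × 12.9 = 49.99 ft³/s
w_7 = (60.1 − 39.6)/2 = 10.25 ft; q_7 = 1.29 × 0.50 × 10.25 = 6.611 ft³/s
Q = Σ qᵢ = 177.0 ft³/s

177 ft³/s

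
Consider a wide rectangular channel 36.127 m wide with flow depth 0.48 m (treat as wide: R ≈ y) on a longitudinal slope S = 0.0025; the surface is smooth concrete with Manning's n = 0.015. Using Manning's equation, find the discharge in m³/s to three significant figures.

A = b·y = 36.127 × 0.48 = 17.34 m²
Wide channel: R ≈ y = 0.48 m
Q = (1/n)·A·R^(2/3)·S^(1/2) = (1/0.015) × 17.34 × 0.4800^(2/3) × 0.0025^(1/2) = 35.44 m³/s

35.4 m³/s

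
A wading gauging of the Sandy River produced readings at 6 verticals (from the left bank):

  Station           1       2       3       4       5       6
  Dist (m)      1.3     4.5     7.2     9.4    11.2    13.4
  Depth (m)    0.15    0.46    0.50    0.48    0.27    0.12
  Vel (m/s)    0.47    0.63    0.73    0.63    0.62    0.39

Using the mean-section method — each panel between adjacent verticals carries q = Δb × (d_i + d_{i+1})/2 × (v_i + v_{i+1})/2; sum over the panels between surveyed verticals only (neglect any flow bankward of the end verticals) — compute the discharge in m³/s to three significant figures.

2.79 m³/s

Panel 1-2: Δb = 3.2 m, d̄ = (0.15+0.46)/2 = 0.305, v̄ = (0.47+0.63)/2 = 0.55 → q = 3.2×0.305×0.55 = 0.5368 m³/s
Panel 2-3: Δb = 2.7 m, d̄ = (0.46+0.50)/2 = 0.48, v̄ = (0.63+0.73)/2 = 0.68 → q = 2.7×0.48×0.68 = 0.8813 m³/s
Panel 3-4: Δb = 2.2 m, d̄ = (0.50+0.48)/2 = 0.49, v̄ = (0.73+0.63)/2 = 0.68 → q = 2.2×0.49×0.68 = 0.7330 m³/s
Panel 4-5: Δb = 1.8 m, d̄ = (0.48+0.27)/2 = 0.375, v̄ = (0.63+0.62)/2 = 0.625 → q = 1.8×0.375×0.625 = 0.4219 m³/s
Panel 5-6: Δb = 2.2 m, d̄ = (0.27+0.12)/2 = 0.195, v̄ = (0.62+0.39)/2 = 0.505 → q = 2.2×0.195×0.505 = 0.2166 m³/s
Q = Σ q = 2.790 m³/s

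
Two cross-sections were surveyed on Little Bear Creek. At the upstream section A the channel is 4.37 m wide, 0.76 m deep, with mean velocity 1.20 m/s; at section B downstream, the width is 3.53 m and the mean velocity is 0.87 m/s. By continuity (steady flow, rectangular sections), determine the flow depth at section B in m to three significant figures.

Q = A₁V₁ = (4.37×0.76) × 1.20 = 3.985 m³/s
d₂ = Q/(b₂ V₂) = 3.985/(3.53×0.87) = 1.298 m

1.30 m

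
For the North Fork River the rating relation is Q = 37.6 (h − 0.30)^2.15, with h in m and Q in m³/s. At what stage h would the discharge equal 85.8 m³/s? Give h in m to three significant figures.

1.77 m

h − h₀ = (Q/C)^(1/b) = (85.8/37.6)^(1/2.15) = 1.468 m
h = 0.30 + 1.468 = 1.768 m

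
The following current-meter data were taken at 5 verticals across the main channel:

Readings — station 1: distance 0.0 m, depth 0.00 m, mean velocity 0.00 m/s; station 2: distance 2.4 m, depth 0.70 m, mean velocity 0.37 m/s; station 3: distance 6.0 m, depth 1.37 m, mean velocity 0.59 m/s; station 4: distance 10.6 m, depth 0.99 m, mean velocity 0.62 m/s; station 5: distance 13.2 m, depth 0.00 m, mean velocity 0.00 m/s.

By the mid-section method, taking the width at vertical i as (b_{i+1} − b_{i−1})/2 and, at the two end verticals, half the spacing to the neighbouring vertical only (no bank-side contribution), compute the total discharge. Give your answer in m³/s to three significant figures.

6.30 m³/s

w_2 = (6.0 − 0.0)/2 = 3 m; q_2 = 0.37 × 0.70 × 3 = 0.7770 m³/s
w_3 = (10.6 − 2.4)/2 = 4.1 m; q_3 = 0.59 × 1.37 × 4.1 = 3.314 m³/s
w_4 = (13.2 − 6.0)/2 = 3.6 m; q_4 = 0.62 × 0.99 × 3.6 = 2.210 m³/s
Stations 1, 5 contribute zero (depth or velocity is 0).
Q = Σ qᵢ = 6.301 m³/s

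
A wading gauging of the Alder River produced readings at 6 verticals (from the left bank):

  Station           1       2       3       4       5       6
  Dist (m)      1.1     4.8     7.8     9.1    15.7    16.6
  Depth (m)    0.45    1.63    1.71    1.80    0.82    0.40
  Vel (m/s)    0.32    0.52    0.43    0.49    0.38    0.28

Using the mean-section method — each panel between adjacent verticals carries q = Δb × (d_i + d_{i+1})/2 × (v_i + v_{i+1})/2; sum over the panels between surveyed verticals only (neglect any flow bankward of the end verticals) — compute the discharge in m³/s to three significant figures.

8.99 m³/s

Panel 1-2: Δb = 3.7 m, d̄ = (0.45+1.63)/2 = 1.04, v̄ = (0.32+0.52)/2 = 0.42 → q = 3.7×1.04×0.42 = 1.616 m³/s
Panel 2-3: Δb = 3 m, d̄ = (1.63+1.71)/2 = 1.67, v̄ = (0.52+0.43)/2 = 0.475 → q = 3×1.67×0.475 = 2.380 m³/s
Panel 3-4: Δb = 1.3 m, d̄ = (1.71+1.80)/2 = 1.755, v̄ = (0.43+0.49)/2 = 0.46 → q = 1.3×1.755×0.46 = 1.049 m³/s
Panel 4-5: Δb = 6.6 m, d̄ = (1.80+0.82)/2 = 1.31, v̄ = (0.49+0.38)/2 = 0.435 → q = 6.6×1.31×0.435 = 3.761 m³/s
Panel 5-6: Δb = 0.9 m, d̄ = (0.82+0.40)/2 = 0.61, v̄ = (0.38+0.28)/2 = 0.33 → q = 0.9×0.61×0.33 = 0.1812 m³/s
Q = Σ q = 8.988 m³/s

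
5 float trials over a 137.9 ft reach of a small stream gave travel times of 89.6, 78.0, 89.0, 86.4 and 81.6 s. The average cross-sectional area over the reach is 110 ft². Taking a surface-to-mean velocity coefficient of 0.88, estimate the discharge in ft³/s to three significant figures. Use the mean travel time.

157 ft³/s

t̄ = (89.6 + 78.0 + 89.0 + 86.4 + 81.6) / 5 = 84.92 s
v_surface = L / t̄ = 137.9 / 84.92 = 1.624 ft/s
v_mean = 0.88 × 1.624 = 1.429 ft/s
Q = A × v_mean = 110 × 1.429 = 157.2 ft³/s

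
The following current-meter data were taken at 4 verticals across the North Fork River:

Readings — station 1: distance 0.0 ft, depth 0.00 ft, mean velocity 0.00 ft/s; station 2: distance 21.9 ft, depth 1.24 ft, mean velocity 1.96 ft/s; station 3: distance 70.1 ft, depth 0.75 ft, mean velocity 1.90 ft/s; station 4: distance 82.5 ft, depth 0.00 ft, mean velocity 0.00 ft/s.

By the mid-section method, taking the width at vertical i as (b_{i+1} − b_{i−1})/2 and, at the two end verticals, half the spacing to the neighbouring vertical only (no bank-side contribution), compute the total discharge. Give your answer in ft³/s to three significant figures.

w_2 = (70.1 − 0.0)/2 = 35.05 ft; q_2 = 1.96 × 1.24 × 35.05 = 85.19 ft³/s
w_3 = (82.5 − 21.9)/2 = 30.3 ft; q_3 = 1.90 × 0.75 × 30.3 = 43.18 ft³/s
Stations 1, 4 contribute zero (depth or velocity is 0).
Q = Σ qᵢ = 128.4 ft³/s

128 ft³/s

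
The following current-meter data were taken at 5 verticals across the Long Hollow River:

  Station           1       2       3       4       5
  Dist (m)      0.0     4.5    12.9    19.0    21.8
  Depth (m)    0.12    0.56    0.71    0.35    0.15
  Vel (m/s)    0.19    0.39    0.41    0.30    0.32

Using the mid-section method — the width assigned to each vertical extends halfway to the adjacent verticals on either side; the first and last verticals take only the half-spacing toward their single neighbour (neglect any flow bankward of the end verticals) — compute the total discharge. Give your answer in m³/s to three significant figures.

4.10 m³/s

w_1 = (4.5 − 0.0)/2 = 2.25 m; q_1 = 0.19 × 0.12 × 2.25 = 0.05130 m³/s
w_2 = (12.9 − 0.0)/2 = 6.45 m; q_2 = 0.39 × 0.56 × 6.45 = 1.409 m³/s
w_3 = (19.0 − 4.5)/2 = 7.25 m; q_3 = 0.41 × 0.71 × 7.25 = 2.110 m³/s
w_4 = (21.8 − 12.9)/2 = 4.45 m; q_4 = 0.30 × 0.35 × 4.45 = 0.4673 m³/s
w_5 = (21.8 − 19.0)/2 = 1.4 m; q_5 = 0.32 × 0.15 × 1.4 = 0.06720 m³/s
Q = Σ qᵢ = 4.105 m³/s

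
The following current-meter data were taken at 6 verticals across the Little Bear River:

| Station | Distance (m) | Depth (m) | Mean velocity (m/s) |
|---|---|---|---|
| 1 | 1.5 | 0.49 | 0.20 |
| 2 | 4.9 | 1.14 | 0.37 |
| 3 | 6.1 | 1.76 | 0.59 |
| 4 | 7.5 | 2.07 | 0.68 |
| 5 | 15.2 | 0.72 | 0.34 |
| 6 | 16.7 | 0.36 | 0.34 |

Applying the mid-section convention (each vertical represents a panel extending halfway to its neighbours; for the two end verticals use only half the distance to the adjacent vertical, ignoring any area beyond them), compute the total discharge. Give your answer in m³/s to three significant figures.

10.1 m³/s

w_1 = (4.9 − 1.5)/2 = 1.7 m; q_1 = 0.20 × 0.49 × 1.7 = 0.1666 m³/s
w_2 = (6.1 − 1.5)/2 = 2.3 m; q_2 = 0.37 × 1.14 × 2.3 = 0.9701 m³/s
w_3 = (7.5 − 4.9)/2 = 1.3 m; q_3 = 0.59 × 1.76 × 1.3 = 1.350 m³/s
w_4 = (15.2 − 6.1)/2 = 4.55 m; q_4 = 0.68 × 2.07 × 4.55 = 6.405 m³/s
w_5 = (16.7 − 7.5)/2 = 4.6 m; q_5 = 0.34 × 0.72 × 4.6 = 1.126 m³/s
w_6 = (16.7 − 15.2)/2 = 0.75 m; q_6 = 0.34 × 0.36 × 0.75 = 0.09180 m³/s
Q = Σ qᵢ = 10.11 m³/s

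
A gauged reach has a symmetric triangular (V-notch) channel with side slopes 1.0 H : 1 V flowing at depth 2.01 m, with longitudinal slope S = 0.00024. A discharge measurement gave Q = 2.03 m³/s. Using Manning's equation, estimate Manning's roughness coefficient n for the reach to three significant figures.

A = z·y² = 1.0×2.01² = 4.040 m²
P = 2y√(1+z²) = 2×2.01×√(1+1.0²) = 5.685 m
R = A/P = 4.040/5.685 = 0.7106 m
n = (1/Q)·A·R^(2/3)·S^(1/2) = (1/2.03) × 4.040 × 0.7963 × 0.01549 = 0.02455

0.0246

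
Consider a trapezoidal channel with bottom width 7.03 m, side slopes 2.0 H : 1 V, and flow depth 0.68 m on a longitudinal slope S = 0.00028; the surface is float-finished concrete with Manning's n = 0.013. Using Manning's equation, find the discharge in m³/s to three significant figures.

A = (b + z·y)·y = (7.03 + 2.0×0.68)×0.68 = 5.705 m²
P = b + 2y√(1+z²) = 7.03 + 2×0.68×√(1+2.0²) = 10.07 m
R = A/P = 5.705/10.07 = 0.5665 m
Q = (1/n)·A·R^(2/3)·S^(1/2) = (1/0.013) × 5.705 × 0.5665^(2/3) × 0.00028^(1/2) = 5.028 m³/s

5.03 m³/s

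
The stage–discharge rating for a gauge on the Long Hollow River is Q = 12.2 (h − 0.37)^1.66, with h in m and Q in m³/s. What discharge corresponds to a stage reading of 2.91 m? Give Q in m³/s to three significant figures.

57.3 m³/s

Q = 12.2 × (2.91 − 0.37)^1.66 = 12.2 × 2.54^1.66 = 57.33 m³/s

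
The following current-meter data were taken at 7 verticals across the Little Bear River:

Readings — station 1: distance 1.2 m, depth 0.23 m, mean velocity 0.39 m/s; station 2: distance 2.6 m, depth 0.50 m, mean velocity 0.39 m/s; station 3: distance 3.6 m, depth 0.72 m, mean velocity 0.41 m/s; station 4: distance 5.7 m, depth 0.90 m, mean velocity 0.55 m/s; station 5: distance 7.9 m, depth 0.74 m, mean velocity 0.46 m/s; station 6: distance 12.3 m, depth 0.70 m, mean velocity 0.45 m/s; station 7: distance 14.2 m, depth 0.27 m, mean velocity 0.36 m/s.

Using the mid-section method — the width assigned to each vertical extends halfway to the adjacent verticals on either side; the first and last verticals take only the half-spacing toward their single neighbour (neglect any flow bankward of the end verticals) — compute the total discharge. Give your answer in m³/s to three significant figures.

w_1 = (2.6 − 1.2)/2 = 0.7 m; q_1 = 0.39 × 0.23 × 0.7 = 0.06279 m³/s
w_2 = (3.6 − 1.2)/2 = 1.2 m; q_2 = 0.39 × 0.50 × 1.2 = 0.2340 m³/s
w_3 = (5.7 − 2.6)/2 = 1.55 m; q_3 = 0.41 × 0.72 × 1.55 = 0.4576 m³/s
w_4 = (7.9 − 3.6)/2 = 2.15 m; q_4 = 0.55 × 0.90 × 2.15 = 1.064 m³/s
w_5 = (12.3 − 5.7)/2 = 3.3 m; q_5 = 0.46 × 0.74 × 3.3 = 1.123 m³/s
w_6 = (14.2 − 7.9)/2 = 3.15 m; q_6 = 0.45 × 0.70 × 3.15 = 0.9923 m³/s
w_7 = (14.2 − 12.3)/2 = 0.95 m; q_7 = 0.36 × 0.27 × 0.95 = 0.09234 m³/s
Q = Σ qᵢ = 4.027 m³/s

4.03 m³/s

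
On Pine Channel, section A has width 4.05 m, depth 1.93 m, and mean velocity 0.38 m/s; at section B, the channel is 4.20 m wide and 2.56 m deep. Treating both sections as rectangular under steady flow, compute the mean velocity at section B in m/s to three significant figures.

0.276 m/s

Q = A₁V₁ = (4.05×1.93) × 0.38 = 2.970 m³/s
A₂ = 4.20 × 2.56 = 10.75 m²
V₂ = Q/A₂ = 2.970/10.75 = 0.2763 m/s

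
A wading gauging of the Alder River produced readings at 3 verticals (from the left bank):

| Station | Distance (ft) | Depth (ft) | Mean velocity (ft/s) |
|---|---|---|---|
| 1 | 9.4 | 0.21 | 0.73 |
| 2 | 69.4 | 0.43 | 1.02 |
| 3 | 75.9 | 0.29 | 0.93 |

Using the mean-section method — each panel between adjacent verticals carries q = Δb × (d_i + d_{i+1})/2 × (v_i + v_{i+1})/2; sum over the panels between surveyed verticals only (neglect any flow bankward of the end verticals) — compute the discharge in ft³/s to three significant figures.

Panel 1-2: Δb = 60 ft, d̄ = (0.21+0.43)/2 = 0.32, v̄ = (0.73+1.02)/2 = 0.875 → q = 60×0.32×0.875 = 16.80 ft³/s
Panel 2-3: Δb = 6.5 ft, d̄ = (0.43+0.29)/2 = 0.36, v̄ = (1.02+0.93)/2 = 0.975 → q = 6.5×0.36×0.975 = 2.282 ft³/s
Q = Σ q = 19.08 ft³/s

19.1 ft³/s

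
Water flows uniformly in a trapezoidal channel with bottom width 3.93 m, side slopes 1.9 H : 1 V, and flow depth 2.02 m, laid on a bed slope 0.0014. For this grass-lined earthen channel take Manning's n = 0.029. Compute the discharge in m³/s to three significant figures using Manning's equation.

23.4 m³/s

A = (b + z·y)·y = (3.93 + 1.9×2.02)×2.02 = 15.69 m²
P = b + 2y√(1+z²) = 3.93 + 2×2.02×√(1+1.9²) = 12.60 m
R = A/P = 15.69/12.60 = 1.245 m
Q = (1/n)·A·R^(2/3)·S^(1/2) = (1/0.029) × 15.69 × 1.245^(2/3) × 0.0014^(1/2) = 23.43 m³/s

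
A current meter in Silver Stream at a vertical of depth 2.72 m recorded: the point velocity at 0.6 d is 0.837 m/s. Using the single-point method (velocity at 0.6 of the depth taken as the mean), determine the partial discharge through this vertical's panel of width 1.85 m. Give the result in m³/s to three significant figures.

v̄ = v₀.₆ = 0.837 m/s
q = v̄ × d × w = 0.8370 × 2.72 × 1.85 = 4.212 m³/s

4.21 m³/s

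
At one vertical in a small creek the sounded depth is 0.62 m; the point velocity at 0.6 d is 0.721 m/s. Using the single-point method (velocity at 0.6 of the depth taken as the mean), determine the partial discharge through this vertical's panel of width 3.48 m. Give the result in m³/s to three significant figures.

v̄ = v₀.₆ = 0.721 m/s
q = v̄ × d × w = 0.7210 × 0.62 × 3.48 = 1.556 m³/s

1.56 m³/s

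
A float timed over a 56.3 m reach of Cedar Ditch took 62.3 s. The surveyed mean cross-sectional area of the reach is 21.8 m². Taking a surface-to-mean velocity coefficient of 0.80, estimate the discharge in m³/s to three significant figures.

v_surface = L / t̄ = 56.3 / 62.3 = 0.9037 m/s
v_mean = 0.80 × 0.9037 = 0.7230 m/s
Q = A × v_mean = 21.8 × 0.7230 = 15.76 m³/s

15.8 m³/s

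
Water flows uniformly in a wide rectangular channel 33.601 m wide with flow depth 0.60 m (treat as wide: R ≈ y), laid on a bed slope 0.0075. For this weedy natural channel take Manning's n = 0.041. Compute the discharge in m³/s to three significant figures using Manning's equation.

30.3 m³/s

A = b·y = 33.601 × 0.60 = 20.16 m²
Wide channel: R ≈ y = 0.60 m
Q = (1/n)·A·R^(2/3)·S^(1/2) = (1/0.041) × 20.16 × 0.6000^(2/3) × 0.0075^(1/2) = 30.29 m³/s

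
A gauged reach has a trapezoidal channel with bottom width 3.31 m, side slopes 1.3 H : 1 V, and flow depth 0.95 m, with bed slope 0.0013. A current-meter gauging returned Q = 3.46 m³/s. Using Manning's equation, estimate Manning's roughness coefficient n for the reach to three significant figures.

0.0345

A = (b + z·y)·y = (3.31 + 1.3×0.95)×0.95 = 4.318 m²
P = b + 2y√(1+z²) = 3.31 + 2×0.95×√(1+1.3²) = 6.426 m
R = A/P = 4.318/6.426 = 0.6719 m
n = (1/Q)·A·R^(2/3)·S^(1/2) = (1/3.46) × 4.318 × 0.7671 × 0.03606 = 0.03452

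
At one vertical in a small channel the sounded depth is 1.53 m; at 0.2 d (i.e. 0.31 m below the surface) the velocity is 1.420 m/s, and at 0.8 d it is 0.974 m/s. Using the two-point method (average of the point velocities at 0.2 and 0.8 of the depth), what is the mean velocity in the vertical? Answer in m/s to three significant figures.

v̄ = (1.420 + 0.974) / 2 = 1.197 m/s

1.20 m/s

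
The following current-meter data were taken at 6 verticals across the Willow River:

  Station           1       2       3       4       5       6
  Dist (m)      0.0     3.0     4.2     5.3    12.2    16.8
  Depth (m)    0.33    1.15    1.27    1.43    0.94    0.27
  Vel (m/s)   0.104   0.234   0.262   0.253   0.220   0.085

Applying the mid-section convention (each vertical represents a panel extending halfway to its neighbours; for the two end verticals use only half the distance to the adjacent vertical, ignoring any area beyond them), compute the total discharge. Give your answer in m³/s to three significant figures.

w_1 = (3.0 − 0.0)/2 = 1.5 m; q_1 = 0.104 × 0.33 × 1.5 = 0.05148 m³/s
w_2 = (4.2 − 0.0)/2 = 2.1 m; q_2 = 0.234 × 1.15 × 2.1 = 0.5651 m³/s
w_3 = (5.3 − 3.0)/2 = 1.15 m; q_3 = 0.262 × 1.27 × 1.15 = 0.3827 m³/s
w_4 = (12.2 − 4.2)/2 = 4 m; q_4 = 0.253 × 1.43 × 4 = 1.447 m³/s
w_5 = (16.8 − 5.3)/2 = 5.75 m; q_5 = 0.220 × 0.94 × 5.75 = 1.189 m³/s
w_6 = (16.8 − 12.2)/2 = 2.3 m; q_6 = 0.085 × 0.27 × 2.3 = 0.05279 m³/s
Q = Σ qᵢ = 3.688 m³/s

3.69 m³/s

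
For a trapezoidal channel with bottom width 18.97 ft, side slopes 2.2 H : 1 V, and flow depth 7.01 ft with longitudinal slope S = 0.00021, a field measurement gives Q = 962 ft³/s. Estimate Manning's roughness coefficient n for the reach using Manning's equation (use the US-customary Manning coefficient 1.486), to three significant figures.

A = (b + z·y)·y = (18.97 + 2.2×7.01)×7.01 = 241.1 ft²
P = b + 2y√(1+z²) = 18.97 + 2×7.01×√(1+2.2²) = 52.85 ft
R = A/P = 241.1/52.85 = 4.562 ft
n = (1.486/Q)·A·R^(2/3)·S^(1/2) = (1.486/962) × 241.1 × 2.751 × 0.01449 = 0.01484

0.0148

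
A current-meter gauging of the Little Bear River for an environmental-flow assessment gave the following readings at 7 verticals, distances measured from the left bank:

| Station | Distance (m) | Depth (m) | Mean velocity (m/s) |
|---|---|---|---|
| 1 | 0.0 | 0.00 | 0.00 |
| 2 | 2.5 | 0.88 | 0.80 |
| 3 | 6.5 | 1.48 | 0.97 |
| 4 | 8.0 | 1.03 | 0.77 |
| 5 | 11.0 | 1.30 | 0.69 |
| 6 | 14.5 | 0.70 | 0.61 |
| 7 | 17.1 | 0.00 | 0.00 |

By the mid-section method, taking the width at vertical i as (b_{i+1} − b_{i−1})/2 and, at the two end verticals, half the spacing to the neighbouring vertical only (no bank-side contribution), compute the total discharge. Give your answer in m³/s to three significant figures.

12.2 m³/s

w_2 = (6.5 − 0.0)/2 = 3.25 m; q_2 = 0.80 × 0.88 × 3.25 = 2.288 m³/s
w_3 = (8.0 − 2.5)/2 = 2.75 m; q_3 = 0.97 × 1.48 × 2.75 = 3.948 m³/s
w_4 = (11.0 − 6.5)/2 = 2.25 m; q_4 = 0.77 × 1.03 × 2.25 = 1.784 m³/s
w_5 = (14.5 − 8.0)/2 = 3.25 m; q_5 = 0.69 × 1.30 × 3.25 = 2.915 m³/s
w_6 = (17.1 − 11.0)/2 = 3.05 m; q_6 = 0.61 × 0.70 × 3.05 = 1.302 m³/s
Stations 1, 7 contribute zero (depth or velocity is 0).
Q = Σ qᵢ = 12.24 m³/s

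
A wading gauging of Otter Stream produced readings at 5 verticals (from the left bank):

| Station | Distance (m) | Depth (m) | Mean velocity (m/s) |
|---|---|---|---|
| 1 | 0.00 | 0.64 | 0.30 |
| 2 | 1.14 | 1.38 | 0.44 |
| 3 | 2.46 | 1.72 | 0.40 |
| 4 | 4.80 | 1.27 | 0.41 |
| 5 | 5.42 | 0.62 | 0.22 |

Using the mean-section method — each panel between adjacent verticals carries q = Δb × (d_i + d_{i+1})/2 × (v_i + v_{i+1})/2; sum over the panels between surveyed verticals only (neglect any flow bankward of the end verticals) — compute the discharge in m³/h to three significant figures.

Panel 1-2: Δb = 1.14 m, d̄ = (0.64+1.38)/2 = 1.01, v̄ = (0.30+0.44)/2 = 0.37 → q = 1.14×1.01×0.37 = 0.4260 m³/s
Panel 2-3: Δb = 1.32 m, d̄ = (1.38+1.72)/2 = 1.55, v̄ = (0.44+0.40)/2 = 0.42 → q = 1.32×1.55×0.42 = 0.8593 m³/s
Panel 3-4: Δb = 2.34 m, d̄ = (1.72+1.27)/2 = 1.495, v̄ = (0.40+0.41)/2 = 0.405 → q = 2.34×1.495×0.405 = 1.417 m³/s
Panel 4-5: Δb = 0.62 m, d̄ = (1.27+0.62)/2 = 0.945, v̄ = (0.41+0.22)/2 = 0.315 → q = 0.62×0.945×0.315 = 0.1846 m³/s
Q = Σ q = 2.887 m³/s
= 2.887 × 3600 = 10390 m³/h

10400 m³/h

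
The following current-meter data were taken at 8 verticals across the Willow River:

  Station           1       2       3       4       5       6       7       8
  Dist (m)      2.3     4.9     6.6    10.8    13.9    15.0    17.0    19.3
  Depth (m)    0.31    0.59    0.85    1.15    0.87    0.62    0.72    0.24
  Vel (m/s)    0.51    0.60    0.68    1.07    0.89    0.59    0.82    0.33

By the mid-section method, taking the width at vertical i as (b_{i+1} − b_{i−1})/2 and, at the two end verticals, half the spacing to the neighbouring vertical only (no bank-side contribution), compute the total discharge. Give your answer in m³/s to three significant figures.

10.7 m³/s

w_1 = (4.9 − 2.3)/2 = 1.3 m; q_1 = 0.51 × 0.31 × 1.3 = 0.2055 m³/s
w_2 = (6.6 − 2.3)/2 = 2.15 m; q_2 = 0.60 × 0.59 × 2.15 = 0.7611 m³/s
w_3 = (10.8 − 4.9)/2 = 2.95 m; q_3 = 0.68 × 0.85 × 2.95 = 1.705 m³/s
w_4 = (13.9 − 6.6)/2 = 3.65 m; q_4 = 1.07 × 1.15 × 3.65 = 4.491 m³/s
w_5 = (15.0 − 10.8)/2 = 2.1 m; q_5 = 0.89 × 0.87 × 2.1 = 1.626 m³/s
w_6 = (17.0 − 13.9)/2 = 1.55 m; q_6 = 0.59 × 0.62 × 1.55 = 0.5670 m³/s
w_7 = (19.3 − 15.0)/2 = 2.15 m; q_7 = 0.82 × 0.72 × 2.15 = 1.269 m³/s
w_8 = (19.3 − 17.0)/2 = 1.15 m; q_8 = 0.33 × 0.24 × 1.15 = 0.09108 m³/s
Q = Σ qᵢ = 10.72 m³/s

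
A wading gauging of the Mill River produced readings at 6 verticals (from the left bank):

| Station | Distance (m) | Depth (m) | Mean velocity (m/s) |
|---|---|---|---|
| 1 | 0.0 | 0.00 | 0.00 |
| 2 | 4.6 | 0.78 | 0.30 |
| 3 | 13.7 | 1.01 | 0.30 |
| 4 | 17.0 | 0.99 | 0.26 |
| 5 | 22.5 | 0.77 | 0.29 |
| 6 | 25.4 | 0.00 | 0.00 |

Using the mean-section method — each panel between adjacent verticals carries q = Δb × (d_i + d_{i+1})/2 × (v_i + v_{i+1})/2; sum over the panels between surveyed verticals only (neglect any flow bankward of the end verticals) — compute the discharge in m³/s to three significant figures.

Panel 1-2: Δb = 4.6 m, d̄ = (0.00+0.78)/2 = 0.39, v̄ = (0.00+0.30)/2 = 0.15 → q = 4.6×0.39×0.15 = 0.2691 m³/s
Panel 2-3: Δb = 9.1 m, d̄ = (0.78+1.01)/2 = 0.895, v̄ = (0.30+0.30)/2 = 0.3 → q = 9.1×0.895×0.3 = 2.443 m³/s
Panel 3-4: Δb = 3.3 m, d̄ = (1.01+0.99)/2 = 1, v̄ = (0.30+0.26)/2 = 0.28 → q = 3.3×1×0.28 = 0.9240 m³/s
Panel 4-5: Δb = 5.5 m, d̄ = (0.99+0.77)/2 = 0.88, v̄ = (0.26+0.29)/2 = 0.275 → q = 5.5×0.88×0.275 = 1.331 m³/s
Panel 5-6: Δb = 2.9 m, d̄ = (0.77+0.00)/2 = 0.385, v̄ = (0.29+0.00)/2 = 0.145 → q = 2.9×0.385×0.145 = 0.1619 m³/s
Q = Σ q = 5.129 m³/s

5.13 m³/s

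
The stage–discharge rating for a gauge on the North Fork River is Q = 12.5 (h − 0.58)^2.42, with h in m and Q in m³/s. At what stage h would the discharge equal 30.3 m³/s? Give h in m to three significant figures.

2.02 m

h − h₀ = (Q/C)^(1/b) = (30.3/12.5)^(1/2.42) = 1.442 m
h = 0.58 + 1.442 = 2.022 m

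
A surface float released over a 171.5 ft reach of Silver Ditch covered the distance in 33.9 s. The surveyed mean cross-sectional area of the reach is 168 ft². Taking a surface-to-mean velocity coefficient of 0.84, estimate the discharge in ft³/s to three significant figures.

v_surface = L / t̄ = 171.5 / 33.9 = 5.059 ft/s
v_mean = 0.84 × 5.059 = 4.250 ft/s
Q = A × v_mean = 168 × 4.250 = 713.9 ft³/s

714 ft³/s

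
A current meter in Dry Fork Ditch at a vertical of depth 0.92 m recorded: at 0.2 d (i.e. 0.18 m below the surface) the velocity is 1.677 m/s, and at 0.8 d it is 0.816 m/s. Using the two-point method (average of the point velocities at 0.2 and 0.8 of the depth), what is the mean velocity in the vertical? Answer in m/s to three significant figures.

1.25 m/s

v̄ = (1.677 + 0.816) / 2 = 1.247 m/s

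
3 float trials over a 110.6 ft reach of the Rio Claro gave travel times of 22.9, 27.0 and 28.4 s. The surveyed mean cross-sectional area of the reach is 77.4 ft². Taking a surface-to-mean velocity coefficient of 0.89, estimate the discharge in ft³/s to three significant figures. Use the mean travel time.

t̄ = (22.9 + 27.0 + 28.4) / 3 = 26.1 s
v_surface = L / t̄ = 110.6 / 26.1 = 4.238 ft/s
v_mean = 0.89 × 4.238 = 3.771 ft/s
Q = A × v_mean = 77.4 × 3.771 = 291.9 ft³/s

292 ft³/s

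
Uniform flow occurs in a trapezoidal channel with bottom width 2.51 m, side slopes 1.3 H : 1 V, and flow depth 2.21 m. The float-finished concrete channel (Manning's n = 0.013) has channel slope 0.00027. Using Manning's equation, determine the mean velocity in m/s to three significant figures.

1.44 m/s

A = (b + z·y)·y = (2.51 + 1.3×2.21)×2.21 = 11.90 m²
P = b + 2y√(1+z²) = 2.51 + 2×2.21×√(1+1.3²) = 9.759 m
R = A/P = 11.90/9.759 = 1.219 m
Q = (1/n)·A·R^(2/3)·S^(1/2) = (1/0.013) × 11.90 × 1.219^(2/3) × 0.00027^(1/2) = 17.16 m³/s
V = Q/A = 17.16/11.90 = 1.442 m/s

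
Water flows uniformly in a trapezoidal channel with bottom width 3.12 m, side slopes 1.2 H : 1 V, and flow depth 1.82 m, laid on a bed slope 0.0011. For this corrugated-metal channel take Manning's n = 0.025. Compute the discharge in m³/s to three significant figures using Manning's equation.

13.6 m³/s

A = (b + z·y)·y = (3.12 + 1.2×1.82)×1.82 = 9.653 m²
P = b + 2y√(1+z²) = 3.12 + 2×1.82×√(1+1.2²) = 8.806 m
R = A/P = 9.653/8.806 = 1.096 m
Q = (1/n)·A·R^(2/3)·S^(1/2) = (1/0.025) × 9.653 × 1.096^(2/3) × 0.0011^(1/2) = 13.62 m³/s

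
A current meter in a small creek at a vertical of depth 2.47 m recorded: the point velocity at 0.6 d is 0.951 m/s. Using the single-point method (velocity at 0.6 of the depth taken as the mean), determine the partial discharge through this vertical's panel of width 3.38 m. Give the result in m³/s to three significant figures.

7.94 m³/s

v̄ = v₀.₆ = 0.951 m/s
q = v̄ × d × w = 0.9510 × 2.47 × 3.38 = 7.940 m³/s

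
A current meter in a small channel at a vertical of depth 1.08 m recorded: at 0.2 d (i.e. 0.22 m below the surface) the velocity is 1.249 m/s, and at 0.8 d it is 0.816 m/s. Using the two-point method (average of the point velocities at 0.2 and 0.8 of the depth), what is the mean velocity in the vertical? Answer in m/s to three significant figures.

1.03 m/s

v̄ = (1.249 + 0.816) / 2 = 1.033 m/s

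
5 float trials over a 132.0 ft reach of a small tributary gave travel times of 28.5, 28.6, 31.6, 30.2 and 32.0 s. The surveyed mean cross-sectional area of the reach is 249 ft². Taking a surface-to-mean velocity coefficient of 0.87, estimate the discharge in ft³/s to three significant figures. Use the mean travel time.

947 ft³/s

t̄ = (28.5 + 28.6 + 31.6 + 30.2 + 32.0) / 5 = 30.18 s
v_surface = L / t̄ = 132.0 / 30.18 = 4.374 ft/s
v_mean = 0.87 × 4.374 = 3.805 ft/s
Q = A × v_mean = 249 × 3.805 = 947.5 ft³/s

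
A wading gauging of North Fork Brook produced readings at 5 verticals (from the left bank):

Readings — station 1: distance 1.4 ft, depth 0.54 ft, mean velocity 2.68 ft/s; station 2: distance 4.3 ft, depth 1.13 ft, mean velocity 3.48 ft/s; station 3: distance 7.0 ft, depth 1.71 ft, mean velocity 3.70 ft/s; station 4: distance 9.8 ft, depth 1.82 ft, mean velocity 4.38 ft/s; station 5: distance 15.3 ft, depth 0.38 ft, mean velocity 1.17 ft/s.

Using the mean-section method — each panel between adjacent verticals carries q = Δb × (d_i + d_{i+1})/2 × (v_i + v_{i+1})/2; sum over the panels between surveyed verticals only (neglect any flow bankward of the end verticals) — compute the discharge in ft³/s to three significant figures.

Panel 1-2: Δb = 2.9 ft, d̄ = (0.54+1.13)/2 = 0.835, v̄ = (2.68+3.48)/2 = 3.08 → q = 2.9×0.835×3.08 = 7.458 ft³/s
Panel 2-3: Δb = 2.7 ft, d̄ = (1.13+1.71)/2 = 1.42, v̄ = (3.48+3.70)/2 = 3.59 → q = 2.7×1.42×3.59 = 13.76 ft³/s
Panel 3-4: Δb = 2.8 ft, d̄ = (1.71+1.82)/2 = 1.765, v̄ = (3.70+4.38)/2 = 4.04 → q = 2.8×1.765×4.04 = 19.97 ft³/s
Panel 4-5: Δb = 5.5 ft, d̄ = (1.82+0.38)/2 = 1.1, v̄ = (4.38+1.17)/2 = 2.775 → q = 5.5×1.1×2.775 = 16.79 ft³/s
Q = Σ q = 57.98 ft³/s

58.0 ft³/s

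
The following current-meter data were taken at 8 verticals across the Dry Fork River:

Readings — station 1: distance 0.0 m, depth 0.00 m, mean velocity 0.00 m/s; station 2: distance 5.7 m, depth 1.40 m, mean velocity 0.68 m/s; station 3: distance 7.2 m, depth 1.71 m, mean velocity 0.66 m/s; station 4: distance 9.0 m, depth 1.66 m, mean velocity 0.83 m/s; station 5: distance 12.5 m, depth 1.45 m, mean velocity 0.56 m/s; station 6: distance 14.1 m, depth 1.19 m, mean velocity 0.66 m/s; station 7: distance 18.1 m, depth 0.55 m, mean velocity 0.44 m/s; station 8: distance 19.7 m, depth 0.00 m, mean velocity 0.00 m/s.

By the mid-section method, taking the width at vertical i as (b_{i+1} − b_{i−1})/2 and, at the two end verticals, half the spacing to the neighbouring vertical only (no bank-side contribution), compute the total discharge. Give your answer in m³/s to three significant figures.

w_2 = (7.2 − 0.0)/2 = 3.6 m; q_2 = 0.68 × 1.40 × 3.6 = 3.427 m³/s
w_3 = (9.0 − 5.7)/2 = 1.65 m; q_3 = 0.66 × 1.71 × 1.65 = 1.862 m³/s
w_4 = (12.5 − 7.2)/2 = 2.65 m; q_4 = 0.83 × 1.66 × 2.65 = 3.651 m³/s
w_5 = (14.1 − 9.0)/2 = 2.55 m; q_5 = 0.56 × 1.45 × 2.55 = 2.071 m³/s
w_6 = (18.1 − 12.5)/2 = 2.8 m; q_6 = 0.66 × 1.19 × 2.8 = 2.199 m³/s
w_7 = (19.7 − 14.1)/2 = 2.8 m; q_7 = 0.44 × 0.55 × 2.8 = 0.6776 m³/s
Stations 1, 8 contribute zero (depth or velocity is 0).
Q = Σ qᵢ = 13.89 m³/s

13.9 m³/s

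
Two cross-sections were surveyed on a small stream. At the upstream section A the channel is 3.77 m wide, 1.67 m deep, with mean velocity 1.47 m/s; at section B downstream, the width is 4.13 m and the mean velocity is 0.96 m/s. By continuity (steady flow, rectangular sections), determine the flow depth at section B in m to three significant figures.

Q = A₁V₁ = (3.77×1.67) × 1.47 = 9.255 m³/s
d₂ = Q/(b₂ V₂) = 9.255/(4.13×0.96) = 2.334 m

2.33 m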